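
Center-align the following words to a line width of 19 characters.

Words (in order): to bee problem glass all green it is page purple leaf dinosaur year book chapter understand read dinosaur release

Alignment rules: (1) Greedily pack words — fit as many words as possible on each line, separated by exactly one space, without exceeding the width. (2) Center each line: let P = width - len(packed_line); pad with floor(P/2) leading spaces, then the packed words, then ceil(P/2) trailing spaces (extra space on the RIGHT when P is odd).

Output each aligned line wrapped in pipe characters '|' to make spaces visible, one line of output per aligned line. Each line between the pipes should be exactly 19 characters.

Answer: |  to bee problem   |
|glass all green it |
|is page purple leaf|
|dinosaur year book |
|chapter understand |
|   read dinosaur   |
|      release      |

Derivation:
Line 1: ['to', 'bee', 'problem'] (min_width=14, slack=5)
Line 2: ['glass', 'all', 'green', 'it'] (min_width=18, slack=1)
Line 3: ['is', 'page', 'purple', 'leaf'] (min_width=19, slack=0)
Line 4: ['dinosaur', 'year', 'book'] (min_width=18, slack=1)
Line 5: ['chapter', 'understand'] (min_width=18, slack=1)
Line 6: ['read', 'dinosaur'] (min_width=13, slack=6)
Line 7: ['release'] (min_width=7, slack=12)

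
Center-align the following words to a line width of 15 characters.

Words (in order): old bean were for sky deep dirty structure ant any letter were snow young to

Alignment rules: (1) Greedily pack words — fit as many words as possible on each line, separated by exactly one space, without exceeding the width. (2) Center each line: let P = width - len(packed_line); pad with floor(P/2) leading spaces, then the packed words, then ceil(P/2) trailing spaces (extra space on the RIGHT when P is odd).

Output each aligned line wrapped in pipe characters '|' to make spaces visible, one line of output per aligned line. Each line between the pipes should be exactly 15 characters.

Answer: | old bean were |
| for sky deep  |
|dirty structure|
|ant any letter |
|were snow young|
|      to       |

Derivation:
Line 1: ['old', 'bean', 'were'] (min_width=13, slack=2)
Line 2: ['for', 'sky', 'deep'] (min_width=12, slack=3)
Line 3: ['dirty', 'structure'] (min_width=15, slack=0)
Line 4: ['ant', 'any', 'letter'] (min_width=14, slack=1)
Line 5: ['were', 'snow', 'young'] (min_width=15, slack=0)
Line 6: ['to'] (min_width=2, slack=13)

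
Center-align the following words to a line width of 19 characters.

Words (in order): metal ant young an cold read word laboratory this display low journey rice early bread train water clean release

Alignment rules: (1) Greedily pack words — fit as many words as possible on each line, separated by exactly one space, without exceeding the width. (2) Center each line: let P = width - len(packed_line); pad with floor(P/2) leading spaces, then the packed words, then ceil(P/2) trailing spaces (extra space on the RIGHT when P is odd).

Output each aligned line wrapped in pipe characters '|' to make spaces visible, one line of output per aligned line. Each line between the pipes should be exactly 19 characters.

Line 1: ['metal', 'ant', 'young', 'an'] (min_width=18, slack=1)
Line 2: ['cold', 'read', 'word'] (min_width=14, slack=5)
Line 3: ['laboratory', 'this'] (min_width=15, slack=4)
Line 4: ['display', 'low', 'journey'] (min_width=19, slack=0)
Line 5: ['rice', 'early', 'bread'] (min_width=16, slack=3)
Line 6: ['train', 'water', 'clean'] (min_width=17, slack=2)
Line 7: ['release'] (min_width=7, slack=12)

Answer: |metal ant young an |
|  cold read word   |
|  laboratory this  |
|display low journey|
| rice early bread  |
| train water clean |
|      release      |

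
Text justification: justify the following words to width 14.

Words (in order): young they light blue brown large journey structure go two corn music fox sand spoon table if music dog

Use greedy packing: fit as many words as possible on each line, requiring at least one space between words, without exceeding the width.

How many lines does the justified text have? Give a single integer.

Answer: 9

Derivation:
Line 1: ['young', 'they'] (min_width=10, slack=4)
Line 2: ['light', 'blue'] (min_width=10, slack=4)
Line 3: ['brown', 'large'] (min_width=11, slack=3)
Line 4: ['journey'] (min_width=7, slack=7)
Line 5: ['structure', 'go'] (min_width=12, slack=2)
Line 6: ['two', 'corn', 'music'] (min_width=14, slack=0)
Line 7: ['fox', 'sand', 'spoon'] (min_width=14, slack=0)
Line 8: ['table', 'if', 'music'] (min_width=14, slack=0)
Line 9: ['dog'] (min_width=3, slack=11)
Total lines: 9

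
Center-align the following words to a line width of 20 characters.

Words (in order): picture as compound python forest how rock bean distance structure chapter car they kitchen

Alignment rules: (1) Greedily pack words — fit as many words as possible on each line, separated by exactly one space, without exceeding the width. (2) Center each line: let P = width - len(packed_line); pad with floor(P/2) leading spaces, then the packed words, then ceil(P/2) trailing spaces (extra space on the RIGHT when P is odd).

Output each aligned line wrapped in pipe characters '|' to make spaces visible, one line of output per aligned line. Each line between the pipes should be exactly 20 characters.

Answer: |picture as compound |
| python forest how  |
| rock bean distance |
| structure chapter  |
|  car they kitchen  |

Derivation:
Line 1: ['picture', 'as', 'compound'] (min_width=19, slack=1)
Line 2: ['python', 'forest', 'how'] (min_width=17, slack=3)
Line 3: ['rock', 'bean', 'distance'] (min_width=18, slack=2)
Line 4: ['structure', 'chapter'] (min_width=17, slack=3)
Line 5: ['car', 'they', 'kitchen'] (min_width=16, slack=4)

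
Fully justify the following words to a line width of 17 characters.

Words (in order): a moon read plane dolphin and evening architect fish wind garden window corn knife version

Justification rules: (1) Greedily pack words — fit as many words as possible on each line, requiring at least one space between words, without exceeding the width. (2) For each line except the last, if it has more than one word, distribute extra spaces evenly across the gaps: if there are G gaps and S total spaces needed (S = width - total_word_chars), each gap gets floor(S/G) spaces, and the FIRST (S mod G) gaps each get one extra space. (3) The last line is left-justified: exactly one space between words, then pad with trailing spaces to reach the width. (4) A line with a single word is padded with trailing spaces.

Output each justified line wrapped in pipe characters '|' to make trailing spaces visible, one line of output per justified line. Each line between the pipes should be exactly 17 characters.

Answer: |a moon read plane|
|dolphin       and|
|evening architect|
|fish  wind garden|
|window corn knife|
|version          |

Derivation:
Line 1: ['a', 'moon', 'read', 'plane'] (min_width=17, slack=0)
Line 2: ['dolphin', 'and'] (min_width=11, slack=6)
Line 3: ['evening', 'architect'] (min_width=17, slack=0)
Line 4: ['fish', 'wind', 'garden'] (min_width=16, slack=1)
Line 5: ['window', 'corn', 'knife'] (min_width=17, slack=0)
Line 6: ['version'] (min_width=7, slack=10)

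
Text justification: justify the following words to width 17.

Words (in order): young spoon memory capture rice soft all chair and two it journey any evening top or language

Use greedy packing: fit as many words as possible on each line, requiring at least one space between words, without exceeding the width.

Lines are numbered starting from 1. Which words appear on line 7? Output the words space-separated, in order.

Line 1: ['young', 'spoon'] (min_width=11, slack=6)
Line 2: ['memory', 'capture'] (min_width=14, slack=3)
Line 3: ['rice', 'soft', 'all'] (min_width=13, slack=4)
Line 4: ['chair', 'and', 'two', 'it'] (min_width=16, slack=1)
Line 5: ['journey', 'any'] (min_width=11, slack=6)
Line 6: ['evening', 'top', 'or'] (min_width=14, slack=3)
Line 7: ['language'] (min_width=8, slack=9)

Answer: language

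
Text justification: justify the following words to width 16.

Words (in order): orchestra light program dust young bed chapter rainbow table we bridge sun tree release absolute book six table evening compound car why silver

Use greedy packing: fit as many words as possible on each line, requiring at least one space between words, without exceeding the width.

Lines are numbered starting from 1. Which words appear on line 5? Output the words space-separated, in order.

Line 1: ['orchestra', 'light'] (min_width=15, slack=1)
Line 2: ['program', 'dust'] (min_width=12, slack=4)
Line 3: ['young', 'bed'] (min_width=9, slack=7)
Line 4: ['chapter', 'rainbow'] (min_width=15, slack=1)
Line 5: ['table', 'we', 'bridge'] (min_width=15, slack=1)
Line 6: ['sun', 'tree', 'release'] (min_width=16, slack=0)
Line 7: ['absolute', 'book'] (min_width=13, slack=3)
Line 8: ['six', 'table'] (min_width=9, slack=7)
Line 9: ['evening', 'compound'] (min_width=16, slack=0)
Line 10: ['car', 'why', 'silver'] (min_width=14, slack=2)

Answer: table we bridge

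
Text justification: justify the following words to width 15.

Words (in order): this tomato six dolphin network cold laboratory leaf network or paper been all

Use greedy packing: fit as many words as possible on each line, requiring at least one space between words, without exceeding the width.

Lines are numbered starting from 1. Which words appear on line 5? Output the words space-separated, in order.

Answer: paper been all

Derivation:
Line 1: ['this', 'tomato', 'six'] (min_width=15, slack=0)
Line 2: ['dolphin', 'network'] (min_width=15, slack=0)
Line 3: ['cold', 'laboratory'] (min_width=15, slack=0)
Line 4: ['leaf', 'network', 'or'] (min_width=15, slack=0)
Line 5: ['paper', 'been', 'all'] (min_width=14, slack=1)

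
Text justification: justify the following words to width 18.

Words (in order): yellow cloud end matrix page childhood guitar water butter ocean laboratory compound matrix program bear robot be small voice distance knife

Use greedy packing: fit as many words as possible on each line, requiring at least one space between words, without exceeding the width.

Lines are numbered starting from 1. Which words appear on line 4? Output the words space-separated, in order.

Line 1: ['yellow', 'cloud', 'end'] (min_width=16, slack=2)
Line 2: ['matrix', 'page'] (min_width=11, slack=7)
Line 3: ['childhood', 'guitar'] (min_width=16, slack=2)
Line 4: ['water', 'butter', 'ocean'] (min_width=18, slack=0)
Line 5: ['laboratory'] (min_width=10, slack=8)
Line 6: ['compound', 'matrix'] (min_width=15, slack=3)
Line 7: ['program', 'bear', 'robot'] (min_width=18, slack=0)
Line 8: ['be', 'small', 'voice'] (min_width=14, slack=4)
Line 9: ['distance', 'knife'] (min_width=14, slack=4)

Answer: water butter ocean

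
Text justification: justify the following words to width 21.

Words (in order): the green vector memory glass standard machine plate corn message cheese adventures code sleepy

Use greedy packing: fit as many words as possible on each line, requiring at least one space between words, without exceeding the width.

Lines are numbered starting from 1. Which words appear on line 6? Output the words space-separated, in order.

Answer: sleepy

Derivation:
Line 1: ['the', 'green', 'vector'] (min_width=16, slack=5)
Line 2: ['memory', 'glass', 'standard'] (min_width=21, slack=0)
Line 3: ['machine', 'plate', 'corn'] (min_width=18, slack=3)
Line 4: ['message', 'cheese'] (min_width=14, slack=7)
Line 5: ['adventures', 'code'] (min_width=15, slack=6)
Line 6: ['sleepy'] (min_width=6, slack=15)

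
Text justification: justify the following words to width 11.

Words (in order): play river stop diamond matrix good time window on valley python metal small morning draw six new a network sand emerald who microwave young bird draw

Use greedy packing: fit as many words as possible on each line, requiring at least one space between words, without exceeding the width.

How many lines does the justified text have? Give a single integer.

Answer: 17

Derivation:
Line 1: ['play', 'river'] (min_width=10, slack=1)
Line 2: ['stop'] (min_width=4, slack=7)
Line 3: ['diamond'] (min_width=7, slack=4)
Line 4: ['matrix', 'good'] (min_width=11, slack=0)
Line 5: ['time', 'window'] (min_width=11, slack=0)
Line 6: ['on', 'valley'] (min_width=9, slack=2)
Line 7: ['python'] (min_width=6, slack=5)
Line 8: ['metal', 'small'] (min_width=11, slack=0)
Line 9: ['morning'] (min_width=7, slack=4)
Line 10: ['draw', 'six'] (min_width=8, slack=3)
Line 11: ['new', 'a'] (min_width=5, slack=6)
Line 12: ['network'] (min_width=7, slack=4)
Line 13: ['sand'] (min_width=4, slack=7)
Line 14: ['emerald', 'who'] (min_width=11, slack=0)
Line 15: ['microwave'] (min_width=9, slack=2)
Line 16: ['young', 'bird'] (min_width=10, slack=1)
Line 17: ['draw'] (min_width=4, slack=7)
Total lines: 17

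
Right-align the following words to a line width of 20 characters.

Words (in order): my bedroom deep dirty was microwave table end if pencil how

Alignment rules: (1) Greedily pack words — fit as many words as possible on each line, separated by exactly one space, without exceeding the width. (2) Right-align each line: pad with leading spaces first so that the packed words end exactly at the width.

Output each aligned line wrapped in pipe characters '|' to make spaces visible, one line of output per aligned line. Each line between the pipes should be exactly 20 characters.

Line 1: ['my', 'bedroom', 'deep'] (min_width=15, slack=5)
Line 2: ['dirty', 'was', 'microwave'] (min_width=19, slack=1)
Line 3: ['table', 'end', 'if', 'pencil'] (min_width=19, slack=1)
Line 4: ['how'] (min_width=3, slack=17)

Answer: |     my bedroom deep|
| dirty was microwave|
| table end if pencil|
|                 how|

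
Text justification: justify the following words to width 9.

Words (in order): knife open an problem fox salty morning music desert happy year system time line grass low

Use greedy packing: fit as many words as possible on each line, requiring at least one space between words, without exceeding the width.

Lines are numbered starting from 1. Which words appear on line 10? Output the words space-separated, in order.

Line 1: ['knife'] (min_width=5, slack=4)
Line 2: ['open', 'an'] (min_width=7, slack=2)
Line 3: ['problem'] (min_width=7, slack=2)
Line 4: ['fox', 'salty'] (min_width=9, slack=0)
Line 5: ['morning'] (min_width=7, slack=2)
Line 6: ['music'] (min_width=5, slack=4)
Line 7: ['desert'] (min_width=6, slack=3)
Line 8: ['happy'] (min_width=5, slack=4)
Line 9: ['year'] (min_width=4, slack=5)
Line 10: ['system'] (min_width=6, slack=3)
Line 11: ['time', 'line'] (min_width=9, slack=0)
Line 12: ['grass', 'low'] (min_width=9, slack=0)

Answer: system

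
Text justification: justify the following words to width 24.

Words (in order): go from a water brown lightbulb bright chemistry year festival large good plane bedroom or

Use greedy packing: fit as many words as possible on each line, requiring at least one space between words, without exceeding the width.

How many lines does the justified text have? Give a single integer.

Line 1: ['go', 'from', 'a', 'water', 'brown'] (min_width=21, slack=3)
Line 2: ['lightbulb', 'bright'] (min_width=16, slack=8)
Line 3: ['chemistry', 'year', 'festival'] (min_width=23, slack=1)
Line 4: ['large', 'good', 'plane', 'bedroom'] (min_width=24, slack=0)
Line 5: ['or'] (min_width=2, slack=22)
Total lines: 5

Answer: 5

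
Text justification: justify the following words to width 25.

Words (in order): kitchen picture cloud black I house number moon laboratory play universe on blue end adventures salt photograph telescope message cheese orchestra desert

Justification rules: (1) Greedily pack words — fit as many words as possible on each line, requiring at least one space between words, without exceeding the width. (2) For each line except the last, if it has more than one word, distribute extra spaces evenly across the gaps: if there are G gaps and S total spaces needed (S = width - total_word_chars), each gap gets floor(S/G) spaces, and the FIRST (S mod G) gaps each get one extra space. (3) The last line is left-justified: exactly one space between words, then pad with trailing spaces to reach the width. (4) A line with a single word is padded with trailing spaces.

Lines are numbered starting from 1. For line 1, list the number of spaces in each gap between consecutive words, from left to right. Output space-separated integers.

Line 1: ['kitchen', 'picture', 'cloud'] (min_width=21, slack=4)
Line 2: ['black', 'I', 'house', 'number', 'moon'] (min_width=25, slack=0)
Line 3: ['laboratory', 'play', 'universe'] (min_width=24, slack=1)
Line 4: ['on', 'blue', 'end', 'adventures'] (min_width=22, slack=3)
Line 5: ['salt', 'photograph', 'telescope'] (min_width=25, slack=0)
Line 6: ['message', 'cheese', 'orchestra'] (min_width=24, slack=1)
Line 7: ['desert'] (min_width=6, slack=19)

Answer: 3 3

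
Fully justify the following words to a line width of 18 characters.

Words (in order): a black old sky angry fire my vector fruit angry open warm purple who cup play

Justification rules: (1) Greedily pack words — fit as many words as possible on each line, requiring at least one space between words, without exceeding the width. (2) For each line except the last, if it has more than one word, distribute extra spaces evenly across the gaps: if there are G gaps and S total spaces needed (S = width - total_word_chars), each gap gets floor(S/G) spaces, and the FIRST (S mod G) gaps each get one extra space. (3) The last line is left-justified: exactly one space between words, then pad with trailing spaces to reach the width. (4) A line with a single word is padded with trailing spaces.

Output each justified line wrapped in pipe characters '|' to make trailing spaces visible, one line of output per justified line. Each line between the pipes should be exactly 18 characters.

Line 1: ['a', 'black', 'old', 'sky'] (min_width=15, slack=3)
Line 2: ['angry', 'fire', 'my'] (min_width=13, slack=5)
Line 3: ['vector', 'fruit', 'angry'] (min_width=18, slack=0)
Line 4: ['open', 'warm', 'purple'] (min_width=16, slack=2)
Line 5: ['who', 'cup', 'play'] (min_width=12, slack=6)

Answer: |a  black  old  sky|
|angry    fire   my|
|vector fruit angry|
|open  warm  purple|
|who cup play      |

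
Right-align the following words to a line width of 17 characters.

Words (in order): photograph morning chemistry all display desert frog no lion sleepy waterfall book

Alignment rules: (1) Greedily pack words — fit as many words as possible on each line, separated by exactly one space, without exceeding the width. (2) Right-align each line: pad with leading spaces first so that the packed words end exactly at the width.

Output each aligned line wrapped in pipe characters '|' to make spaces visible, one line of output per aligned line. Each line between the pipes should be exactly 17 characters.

Answer: |       photograph|
|morning chemistry|
|      all display|
|   desert frog no|
|      lion sleepy|
|   waterfall book|

Derivation:
Line 1: ['photograph'] (min_width=10, slack=7)
Line 2: ['morning', 'chemistry'] (min_width=17, slack=0)
Line 3: ['all', 'display'] (min_width=11, slack=6)
Line 4: ['desert', 'frog', 'no'] (min_width=14, slack=3)
Line 5: ['lion', 'sleepy'] (min_width=11, slack=6)
Line 6: ['waterfall', 'book'] (min_width=14, slack=3)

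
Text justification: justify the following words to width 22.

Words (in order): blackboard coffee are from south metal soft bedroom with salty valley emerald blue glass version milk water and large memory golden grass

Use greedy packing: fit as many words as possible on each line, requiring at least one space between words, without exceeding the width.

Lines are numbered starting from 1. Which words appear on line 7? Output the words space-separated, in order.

Answer: golden grass

Derivation:
Line 1: ['blackboard', 'coffee', 'are'] (min_width=21, slack=1)
Line 2: ['from', 'south', 'metal', 'soft'] (min_width=21, slack=1)
Line 3: ['bedroom', 'with', 'salty'] (min_width=18, slack=4)
Line 4: ['valley', 'emerald', 'blue'] (min_width=19, slack=3)
Line 5: ['glass', 'version', 'milk'] (min_width=18, slack=4)
Line 6: ['water', 'and', 'large', 'memory'] (min_width=22, slack=0)
Line 7: ['golden', 'grass'] (min_width=12, slack=10)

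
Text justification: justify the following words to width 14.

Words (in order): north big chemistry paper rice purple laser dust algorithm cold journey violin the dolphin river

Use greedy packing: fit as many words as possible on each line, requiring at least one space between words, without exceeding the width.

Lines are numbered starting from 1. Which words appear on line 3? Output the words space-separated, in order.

Answer: paper rice

Derivation:
Line 1: ['north', 'big'] (min_width=9, slack=5)
Line 2: ['chemistry'] (min_width=9, slack=5)
Line 3: ['paper', 'rice'] (min_width=10, slack=4)
Line 4: ['purple', 'laser'] (min_width=12, slack=2)
Line 5: ['dust', 'algorithm'] (min_width=14, slack=0)
Line 6: ['cold', 'journey'] (min_width=12, slack=2)
Line 7: ['violin', 'the'] (min_width=10, slack=4)
Line 8: ['dolphin', 'river'] (min_width=13, slack=1)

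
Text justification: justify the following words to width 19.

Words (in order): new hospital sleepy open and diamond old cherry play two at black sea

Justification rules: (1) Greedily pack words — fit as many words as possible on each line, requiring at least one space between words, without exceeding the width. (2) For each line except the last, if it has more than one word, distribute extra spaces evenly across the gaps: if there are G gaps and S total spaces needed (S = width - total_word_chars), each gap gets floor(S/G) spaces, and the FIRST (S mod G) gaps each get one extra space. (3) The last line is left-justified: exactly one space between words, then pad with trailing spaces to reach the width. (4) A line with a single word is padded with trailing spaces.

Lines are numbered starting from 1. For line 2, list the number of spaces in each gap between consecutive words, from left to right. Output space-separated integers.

Answer: 3 2

Derivation:
Line 1: ['new', 'hospital', 'sleepy'] (min_width=19, slack=0)
Line 2: ['open', 'and', 'diamond'] (min_width=16, slack=3)
Line 3: ['old', 'cherry', 'play', 'two'] (min_width=19, slack=0)
Line 4: ['at', 'black', 'sea'] (min_width=12, slack=7)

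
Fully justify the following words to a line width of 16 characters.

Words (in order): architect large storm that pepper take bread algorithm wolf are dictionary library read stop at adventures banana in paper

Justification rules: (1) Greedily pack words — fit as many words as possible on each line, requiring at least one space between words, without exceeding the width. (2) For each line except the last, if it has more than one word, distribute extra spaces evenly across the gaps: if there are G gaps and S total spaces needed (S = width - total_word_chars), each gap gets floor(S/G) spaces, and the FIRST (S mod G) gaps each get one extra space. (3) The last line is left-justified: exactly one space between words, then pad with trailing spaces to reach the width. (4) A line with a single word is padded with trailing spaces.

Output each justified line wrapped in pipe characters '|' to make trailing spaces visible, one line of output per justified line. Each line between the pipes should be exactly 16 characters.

Line 1: ['architect', 'large'] (min_width=15, slack=1)
Line 2: ['storm', 'that'] (min_width=10, slack=6)
Line 3: ['pepper', 'take'] (min_width=11, slack=5)
Line 4: ['bread', 'algorithm'] (min_width=15, slack=1)
Line 5: ['wolf', 'are'] (min_width=8, slack=8)
Line 6: ['dictionary'] (min_width=10, slack=6)
Line 7: ['library', 'read'] (min_width=12, slack=4)
Line 8: ['stop', 'at'] (min_width=7, slack=9)
Line 9: ['adventures'] (min_width=10, slack=6)
Line 10: ['banana', 'in', 'paper'] (min_width=15, slack=1)

Answer: |architect  large|
|storm       that|
|pepper      take|
|bread  algorithm|
|wolf         are|
|dictionary      |
|library     read|
|stop          at|
|adventures      |
|banana in paper |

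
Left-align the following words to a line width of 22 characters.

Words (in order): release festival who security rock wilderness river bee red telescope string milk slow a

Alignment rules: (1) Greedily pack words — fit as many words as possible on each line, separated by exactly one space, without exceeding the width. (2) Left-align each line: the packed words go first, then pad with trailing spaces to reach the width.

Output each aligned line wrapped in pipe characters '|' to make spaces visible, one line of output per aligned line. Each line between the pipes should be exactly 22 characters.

Answer: |release festival who  |
|security rock         |
|wilderness river bee  |
|red telescope string  |
|milk slow a           |

Derivation:
Line 1: ['release', 'festival', 'who'] (min_width=20, slack=2)
Line 2: ['security', 'rock'] (min_width=13, slack=9)
Line 3: ['wilderness', 'river', 'bee'] (min_width=20, slack=2)
Line 4: ['red', 'telescope', 'string'] (min_width=20, slack=2)
Line 5: ['milk', 'slow', 'a'] (min_width=11, slack=11)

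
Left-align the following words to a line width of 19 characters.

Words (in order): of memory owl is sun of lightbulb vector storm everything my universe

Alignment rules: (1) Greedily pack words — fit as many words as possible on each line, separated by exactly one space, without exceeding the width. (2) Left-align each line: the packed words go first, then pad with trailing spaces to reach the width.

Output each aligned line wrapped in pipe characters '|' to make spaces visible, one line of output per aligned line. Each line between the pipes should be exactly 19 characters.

Line 1: ['of', 'memory', 'owl', 'is'] (min_width=16, slack=3)
Line 2: ['sun', 'of', 'lightbulb'] (min_width=16, slack=3)
Line 3: ['vector', 'storm'] (min_width=12, slack=7)
Line 4: ['everything', 'my'] (min_width=13, slack=6)
Line 5: ['universe'] (min_width=8, slack=11)

Answer: |of memory owl is   |
|sun of lightbulb   |
|vector storm       |
|everything my      |
|universe           |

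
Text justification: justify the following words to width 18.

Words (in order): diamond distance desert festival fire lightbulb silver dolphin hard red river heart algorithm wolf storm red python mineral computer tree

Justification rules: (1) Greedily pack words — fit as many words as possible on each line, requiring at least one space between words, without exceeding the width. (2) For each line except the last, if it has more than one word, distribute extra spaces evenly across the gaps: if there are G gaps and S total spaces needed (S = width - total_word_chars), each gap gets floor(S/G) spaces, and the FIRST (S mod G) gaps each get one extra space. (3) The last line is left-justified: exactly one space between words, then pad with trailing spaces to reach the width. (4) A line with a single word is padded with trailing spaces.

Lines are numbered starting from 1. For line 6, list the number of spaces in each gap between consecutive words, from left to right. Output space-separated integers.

Answer: 4

Derivation:
Line 1: ['diamond', 'distance'] (min_width=16, slack=2)
Line 2: ['desert', 'festival'] (min_width=15, slack=3)
Line 3: ['fire', 'lightbulb'] (min_width=14, slack=4)
Line 4: ['silver', 'dolphin'] (min_width=14, slack=4)
Line 5: ['hard', 'red', 'river'] (min_width=14, slack=4)
Line 6: ['heart', 'algorithm'] (min_width=15, slack=3)
Line 7: ['wolf', 'storm', 'red'] (min_width=14, slack=4)
Line 8: ['python', 'mineral'] (min_width=14, slack=4)
Line 9: ['computer', 'tree'] (min_width=13, slack=5)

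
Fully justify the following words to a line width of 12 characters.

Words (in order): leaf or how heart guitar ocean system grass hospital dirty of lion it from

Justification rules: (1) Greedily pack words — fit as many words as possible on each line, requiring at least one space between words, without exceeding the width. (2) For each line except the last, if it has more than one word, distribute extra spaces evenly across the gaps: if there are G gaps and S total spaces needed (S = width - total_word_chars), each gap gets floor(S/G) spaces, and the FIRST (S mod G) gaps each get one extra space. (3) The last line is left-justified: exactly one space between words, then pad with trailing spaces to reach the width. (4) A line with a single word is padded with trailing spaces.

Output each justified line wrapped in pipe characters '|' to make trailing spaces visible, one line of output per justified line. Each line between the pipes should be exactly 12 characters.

Line 1: ['leaf', 'or', 'how'] (min_width=11, slack=1)
Line 2: ['heart', 'guitar'] (min_width=12, slack=0)
Line 3: ['ocean', 'system'] (min_width=12, slack=0)
Line 4: ['grass'] (min_width=5, slack=7)
Line 5: ['hospital'] (min_width=8, slack=4)
Line 6: ['dirty', 'of'] (min_width=8, slack=4)
Line 7: ['lion', 'it', 'from'] (min_width=12, slack=0)

Answer: |leaf  or how|
|heart guitar|
|ocean system|
|grass       |
|hospital    |
|dirty     of|
|lion it from|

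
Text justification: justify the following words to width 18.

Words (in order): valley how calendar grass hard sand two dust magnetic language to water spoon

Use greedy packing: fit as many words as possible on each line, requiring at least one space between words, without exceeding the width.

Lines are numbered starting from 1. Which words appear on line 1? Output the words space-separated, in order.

Answer: valley how

Derivation:
Line 1: ['valley', 'how'] (min_width=10, slack=8)
Line 2: ['calendar', 'grass'] (min_width=14, slack=4)
Line 3: ['hard', 'sand', 'two', 'dust'] (min_width=18, slack=0)
Line 4: ['magnetic', 'language'] (min_width=17, slack=1)
Line 5: ['to', 'water', 'spoon'] (min_width=14, slack=4)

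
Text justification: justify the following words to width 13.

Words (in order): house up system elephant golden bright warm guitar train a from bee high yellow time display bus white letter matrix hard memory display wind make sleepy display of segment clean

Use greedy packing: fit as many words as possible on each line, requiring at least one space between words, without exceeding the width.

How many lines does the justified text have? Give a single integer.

Line 1: ['house', 'up'] (min_width=8, slack=5)
Line 2: ['system'] (min_width=6, slack=7)
Line 3: ['elephant'] (min_width=8, slack=5)
Line 4: ['golden', 'bright'] (min_width=13, slack=0)
Line 5: ['warm', 'guitar'] (min_width=11, slack=2)
Line 6: ['train', 'a', 'from'] (min_width=12, slack=1)
Line 7: ['bee', 'high'] (min_width=8, slack=5)
Line 8: ['yellow', 'time'] (min_width=11, slack=2)
Line 9: ['display', 'bus'] (min_width=11, slack=2)
Line 10: ['white', 'letter'] (min_width=12, slack=1)
Line 11: ['matrix', 'hard'] (min_width=11, slack=2)
Line 12: ['memory'] (min_width=6, slack=7)
Line 13: ['display', 'wind'] (min_width=12, slack=1)
Line 14: ['make', 'sleepy'] (min_width=11, slack=2)
Line 15: ['display', 'of'] (min_width=10, slack=3)
Line 16: ['segment', 'clean'] (min_width=13, slack=0)
Total lines: 16

Answer: 16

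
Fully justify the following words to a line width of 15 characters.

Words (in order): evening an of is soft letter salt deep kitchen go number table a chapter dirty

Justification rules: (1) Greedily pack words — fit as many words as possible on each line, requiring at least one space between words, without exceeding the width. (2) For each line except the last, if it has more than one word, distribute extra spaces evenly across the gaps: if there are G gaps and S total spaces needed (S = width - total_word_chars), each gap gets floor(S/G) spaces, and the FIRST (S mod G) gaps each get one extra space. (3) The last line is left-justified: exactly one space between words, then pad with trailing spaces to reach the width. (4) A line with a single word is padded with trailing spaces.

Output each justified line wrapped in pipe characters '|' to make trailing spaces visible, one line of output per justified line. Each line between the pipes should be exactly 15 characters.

Line 1: ['evening', 'an', 'of'] (min_width=13, slack=2)
Line 2: ['is', 'soft', 'letter'] (min_width=14, slack=1)
Line 3: ['salt', 'deep'] (min_width=9, slack=6)
Line 4: ['kitchen', 'go'] (min_width=10, slack=5)
Line 5: ['number', 'table', 'a'] (min_width=14, slack=1)
Line 6: ['chapter', 'dirty'] (min_width=13, slack=2)

Answer: |evening  an  of|
|is  soft letter|
|salt       deep|
|kitchen      go|
|number  table a|
|chapter dirty  |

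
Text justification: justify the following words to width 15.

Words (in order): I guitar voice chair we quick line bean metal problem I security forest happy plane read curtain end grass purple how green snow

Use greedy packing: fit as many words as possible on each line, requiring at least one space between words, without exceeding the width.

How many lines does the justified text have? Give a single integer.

Answer: 10

Derivation:
Line 1: ['I', 'guitar', 'voice'] (min_width=14, slack=1)
Line 2: ['chair', 'we', 'quick'] (min_width=14, slack=1)
Line 3: ['line', 'bean', 'metal'] (min_width=15, slack=0)
Line 4: ['problem', 'I'] (min_width=9, slack=6)
Line 5: ['security', 'forest'] (min_width=15, slack=0)
Line 6: ['happy', 'plane'] (min_width=11, slack=4)
Line 7: ['read', 'curtain'] (min_width=12, slack=3)
Line 8: ['end', 'grass'] (min_width=9, slack=6)
Line 9: ['purple', 'how'] (min_width=10, slack=5)
Line 10: ['green', 'snow'] (min_width=10, slack=5)
Total lines: 10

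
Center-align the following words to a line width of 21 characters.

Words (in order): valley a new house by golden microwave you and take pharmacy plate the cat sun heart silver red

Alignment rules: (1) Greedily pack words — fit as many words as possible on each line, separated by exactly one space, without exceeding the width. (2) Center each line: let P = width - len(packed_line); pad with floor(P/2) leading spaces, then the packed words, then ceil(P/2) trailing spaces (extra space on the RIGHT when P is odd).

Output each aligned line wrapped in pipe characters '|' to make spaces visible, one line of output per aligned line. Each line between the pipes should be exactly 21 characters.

Line 1: ['valley', 'a', 'new', 'house', 'by'] (min_width=21, slack=0)
Line 2: ['golden', 'microwave', 'you'] (min_width=20, slack=1)
Line 3: ['and', 'take', 'pharmacy'] (min_width=17, slack=4)
Line 4: ['plate', 'the', 'cat', 'sun'] (min_width=17, slack=4)
Line 5: ['heart', 'silver', 'red'] (min_width=16, slack=5)

Answer: |valley a new house by|
|golden microwave you |
|  and take pharmacy  |
|  plate the cat sun  |
|  heart silver red   |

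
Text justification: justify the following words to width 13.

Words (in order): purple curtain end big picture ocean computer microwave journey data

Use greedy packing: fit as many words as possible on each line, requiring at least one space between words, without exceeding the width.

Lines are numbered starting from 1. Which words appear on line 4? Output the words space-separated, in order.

Answer: ocean

Derivation:
Line 1: ['purple'] (min_width=6, slack=7)
Line 2: ['curtain', 'end'] (min_width=11, slack=2)
Line 3: ['big', 'picture'] (min_width=11, slack=2)
Line 4: ['ocean'] (min_width=5, slack=8)
Line 5: ['computer'] (min_width=8, slack=5)
Line 6: ['microwave'] (min_width=9, slack=4)
Line 7: ['journey', 'data'] (min_width=12, slack=1)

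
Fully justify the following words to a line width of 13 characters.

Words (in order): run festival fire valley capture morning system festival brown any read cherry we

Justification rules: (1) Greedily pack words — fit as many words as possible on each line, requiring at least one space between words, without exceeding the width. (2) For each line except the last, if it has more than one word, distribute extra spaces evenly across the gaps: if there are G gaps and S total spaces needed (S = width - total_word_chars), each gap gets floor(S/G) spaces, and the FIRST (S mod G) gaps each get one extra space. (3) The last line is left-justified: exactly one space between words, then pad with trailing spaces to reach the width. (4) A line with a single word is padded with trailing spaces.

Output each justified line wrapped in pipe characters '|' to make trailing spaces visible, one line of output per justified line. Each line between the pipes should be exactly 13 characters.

Line 1: ['run', 'festival'] (min_width=12, slack=1)
Line 2: ['fire', 'valley'] (min_width=11, slack=2)
Line 3: ['capture'] (min_width=7, slack=6)
Line 4: ['morning'] (min_width=7, slack=6)
Line 5: ['system'] (min_width=6, slack=7)
Line 6: ['festival'] (min_width=8, slack=5)
Line 7: ['brown', 'any'] (min_width=9, slack=4)
Line 8: ['read', 'cherry'] (min_width=11, slack=2)
Line 9: ['we'] (min_width=2, slack=11)

Answer: |run  festival|
|fire   valley|
|capture      |
|morning      |
|system       |
|festival     |
|brown     any|
|read   cherry|
|we           |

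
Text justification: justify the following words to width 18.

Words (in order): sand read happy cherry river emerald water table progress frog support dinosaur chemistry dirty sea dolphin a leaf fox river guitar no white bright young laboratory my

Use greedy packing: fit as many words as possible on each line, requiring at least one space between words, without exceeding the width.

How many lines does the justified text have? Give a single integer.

Line 1: ['sand', 'read', 'happy'] (min_width=15, slack=3)
Line 2: ['cherry', 'river'] (min_width=12, slack=6)
Line 3: ['emerald', 'water'] (min_width=13, slack=5)
Line 4: ['table', 'progress'] (min_width=14, slack=4)
Line 5: ['frog', 'support'] (min_width=12, slack=6)
Line 6: ['dinosaur', 'chemistry'] (min_width=18, slack=0)
Line 7: ['dirty', 'sea', 'dolphin'] (min_width=17, slack=1)
Line 8: ['a', 'leaf', 'fox', 'river'] (min_width=16, slack=2)
Line 9: ['guitar', 'no', 'white'] (min_width=15, slack=3)
Line 10: ['bright', 'young'] (min_width=12, slack=6)
Line 11: ['laboratory', 'my'] (min_width=13, slack=5)
Total lines: 11

Answer: 11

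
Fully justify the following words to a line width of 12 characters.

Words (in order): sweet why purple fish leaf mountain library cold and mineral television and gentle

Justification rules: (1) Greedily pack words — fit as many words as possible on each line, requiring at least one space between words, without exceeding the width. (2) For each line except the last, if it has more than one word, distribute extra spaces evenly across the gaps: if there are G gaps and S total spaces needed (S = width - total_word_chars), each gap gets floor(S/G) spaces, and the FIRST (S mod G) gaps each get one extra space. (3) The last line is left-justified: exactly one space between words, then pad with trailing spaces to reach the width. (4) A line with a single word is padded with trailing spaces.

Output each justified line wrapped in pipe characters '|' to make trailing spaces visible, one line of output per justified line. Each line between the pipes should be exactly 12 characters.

Answer: |sweet    why|
|purple  fish|
|leaf        |
|mountain    |
|library cold|
|and  mineral|
|television  |
|and gentle  |

Derivation:
Line 1: ['sweet', 'why'] (min_width=9, slack=3)
Line 2: ['purple', 'fish'] (min_width=11, slack=1)
Line 3: ['leaf'] (min_width=4, slack=8)
Line 4: ['mountain'] (min_width=8, slack=4)
Line 5: ['library', 'cold'] (min_width=12, slack=0)
Line 6: ['and', 'mineral'] (min_width=11, slack=1)
Line 7: ['television'] (min_width=10, slack=2)
Line 8: ['and', 'gentle'] (min_width=10, slack=2)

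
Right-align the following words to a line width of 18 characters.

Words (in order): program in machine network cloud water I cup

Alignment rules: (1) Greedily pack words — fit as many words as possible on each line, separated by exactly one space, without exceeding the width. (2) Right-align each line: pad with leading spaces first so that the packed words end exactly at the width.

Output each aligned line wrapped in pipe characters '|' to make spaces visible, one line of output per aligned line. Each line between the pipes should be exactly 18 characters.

Answer: |program in machine|
|     network cloud|
|       water I cup|

Derivation:
Line 1: ['program', 'in', 'machine'] (min_width=18, slack=0)
Line 2: ['network', 'cloud'] (min_width=13, slack=5)
Line 3: ['water', 'I', 'cup'] (min_width=11, slack=7)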